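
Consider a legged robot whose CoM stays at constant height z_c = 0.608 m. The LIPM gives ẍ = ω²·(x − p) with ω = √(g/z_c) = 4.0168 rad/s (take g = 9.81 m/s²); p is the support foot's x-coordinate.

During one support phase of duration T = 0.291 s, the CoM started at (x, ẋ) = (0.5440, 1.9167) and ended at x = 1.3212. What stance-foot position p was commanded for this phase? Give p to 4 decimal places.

p = 0.4348

ωT = 4.0168·0.291 = 1.168889; cosh(ωT) = 1.764563, sinh(ωT) = 1.453851
x(T) = p + (x₀−p)·cosh(ωT) + (ẋ₀/ω)·sinh(ωT) ⇒ p·(1 − cosh) = x(T) − x₀·cosh − (ẋ₀/ω)·sinh
numerator   = 1.3212 − (0.5440)·1.764563 − (1.9167/4.0168)·1.453851 = -0.332458
denominator = 1 − 1.764563 = -0.764563
p = -0.332458 / -0.764563 = 0.4348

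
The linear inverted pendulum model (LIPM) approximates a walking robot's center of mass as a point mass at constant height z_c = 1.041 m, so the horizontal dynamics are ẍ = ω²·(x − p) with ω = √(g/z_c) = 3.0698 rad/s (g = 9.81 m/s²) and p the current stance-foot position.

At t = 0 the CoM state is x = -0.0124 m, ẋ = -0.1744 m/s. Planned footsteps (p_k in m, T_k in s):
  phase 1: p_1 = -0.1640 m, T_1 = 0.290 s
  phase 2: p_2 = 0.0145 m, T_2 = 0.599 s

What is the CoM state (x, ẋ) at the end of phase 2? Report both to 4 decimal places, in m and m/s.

phase 1: p=-0.1640, T=0.290, ωT=0.890242, cosh=1.423138, sinh=1.012581; start (x,ẋ)=(-0.012400, -0.174400) → end (x,ẋ)=(-0.005779, 0.223042)
phase 2: p=0.0145, T=0.599, ωT=1.838810, cosh=3.224029, sinh=3.065022; start (x,ẋ)=(-0.005779, 0.223042) → end (x,ẋ)=(0.171816, 0.528291)

x = 0.1718, ẋ = 0.5283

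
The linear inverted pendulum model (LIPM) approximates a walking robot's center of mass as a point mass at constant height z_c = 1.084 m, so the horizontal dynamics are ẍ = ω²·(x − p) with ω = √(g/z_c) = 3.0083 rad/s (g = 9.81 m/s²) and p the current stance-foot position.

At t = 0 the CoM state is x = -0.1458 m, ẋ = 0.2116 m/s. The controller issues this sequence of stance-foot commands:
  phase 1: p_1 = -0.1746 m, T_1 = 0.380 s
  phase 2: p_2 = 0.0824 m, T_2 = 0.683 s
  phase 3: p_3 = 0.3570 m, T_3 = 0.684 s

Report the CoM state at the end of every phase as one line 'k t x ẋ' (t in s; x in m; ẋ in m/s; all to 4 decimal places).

phase 1: p=-0.1746, T=0.380, ωT=1.143154, cosh=1.727729, sinh=1.408917; start (x,ẋ)=(-0.145800, 0.211600) → end (x,ẋ)=(-0.025740, 0.487655)
phase 2: p=0.0824, T=0.683, ωT=2.054669, cosh=3.966194, sinh=3.838059; start (x,ẋ)=(-0.025740, 0.487655) → end (x,ẋ)=(0.275657, 0.685545)
phase 3: p=0.3570, T=0.684, ωT=2.057677, cosh=3.977758, sinh=3.850008; start (x,ẋ)=(0.275657, 0.685545) → end (x,ẋ)=(0.910794, 1.784819)

1 0.3800 -0.0257 0.4877
2 1.0630 0.2757 0.6855
3 1.7470 0.9108 1.7848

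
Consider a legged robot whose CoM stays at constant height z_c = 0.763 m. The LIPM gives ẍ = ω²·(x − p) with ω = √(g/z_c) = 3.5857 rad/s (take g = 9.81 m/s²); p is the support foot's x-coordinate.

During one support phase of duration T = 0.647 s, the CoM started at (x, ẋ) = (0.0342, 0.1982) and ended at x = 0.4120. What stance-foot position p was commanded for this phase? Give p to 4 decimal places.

ωT = 3.5857·0.647 = 2.319948; cosh(ωT) = 5.136711, sinh(ωT) = 5.038433
x(T) = p + (x₀−p)·cosh(ωT) + (ẋ₀/ω)·sinh(ωT) ⇒ p·(1 − cosh) = x(T) − x₀·cosh − (ẋ₀/ω)·sinh
numerator   = 0.4120 − (0.0342)·5.136711 − (0.1982/3.5857)·5.038433 = -0.042176
denominator = 1 − 5.136711 = -4.136711
p = -0.042176 / -4.136711 = 0.0102

p = 0.0102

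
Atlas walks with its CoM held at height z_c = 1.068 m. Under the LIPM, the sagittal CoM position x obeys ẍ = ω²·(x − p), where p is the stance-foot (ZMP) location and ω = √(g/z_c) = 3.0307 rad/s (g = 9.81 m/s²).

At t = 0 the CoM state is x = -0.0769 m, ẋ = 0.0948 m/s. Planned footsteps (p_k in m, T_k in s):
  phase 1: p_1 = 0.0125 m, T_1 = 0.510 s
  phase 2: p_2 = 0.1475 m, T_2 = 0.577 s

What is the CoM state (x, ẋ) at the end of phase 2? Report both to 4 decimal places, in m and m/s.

x = -1.0379, ẋ = -3.5078

phase 1: p=0.0125, T=0.510, ωT=1.545657, cosh=2.452112, sinh=2.238940; start (x,ẋ)=(-0.076900, 0.094800) → end (x,ẋ)=(-0.136685, -0.374169)
phase 2: p=0.1475, T=0.577, ωT=1.748714, cosh=2.960602, sinh=2.786604; start (x,ẋ)=(-0.136685, -0.374169) → end (x,ẋ)=(-1.037891, -3.507809)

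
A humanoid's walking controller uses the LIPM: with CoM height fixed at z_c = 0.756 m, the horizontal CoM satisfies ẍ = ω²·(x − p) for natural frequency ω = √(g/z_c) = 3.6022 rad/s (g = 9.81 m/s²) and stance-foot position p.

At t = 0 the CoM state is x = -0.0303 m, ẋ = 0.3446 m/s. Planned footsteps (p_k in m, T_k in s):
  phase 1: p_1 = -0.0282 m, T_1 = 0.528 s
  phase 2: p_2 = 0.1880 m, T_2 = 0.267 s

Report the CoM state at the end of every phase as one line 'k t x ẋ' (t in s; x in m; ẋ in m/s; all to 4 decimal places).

1 0.5280 0.2779 1.1552
2 0.7950 0.6810 2.0937

phase 1: p=-0.0282, T=0.528, ωT=1.901962, cosh=3.424149, sinh=3.274873; start (x,ẋ)=(-0.030300, 0.344600) → end (x,ẋ)=(0.277896, 1.155189)
phase 2: p=0.1880, T=0.267, ωT=0.961787, cosh=1.499289, sinh=1.117080; start (x,ẋ)=(0.277896, 1.155189) → end (x,ẋ)=(0.681016, 2.093698)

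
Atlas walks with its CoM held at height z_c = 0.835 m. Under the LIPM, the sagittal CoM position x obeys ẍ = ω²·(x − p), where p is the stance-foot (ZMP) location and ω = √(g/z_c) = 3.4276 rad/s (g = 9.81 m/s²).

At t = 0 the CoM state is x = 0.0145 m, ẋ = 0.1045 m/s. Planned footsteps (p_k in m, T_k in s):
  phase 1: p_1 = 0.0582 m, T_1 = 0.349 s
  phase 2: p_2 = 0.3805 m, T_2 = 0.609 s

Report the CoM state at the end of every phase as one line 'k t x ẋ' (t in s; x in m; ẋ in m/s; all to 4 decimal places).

1 0.3490 0.0251 -0.0365
2 0.9580 -1.1166 -4.9849

phase 1: p=0.0582, T=0.349, ωT=1.196232, cosh=1.804981, sinh=1.502650; start (x,ẋ)=(0.014500, 0.104500) → end (x,ẋ)=(0.025135, -0.036456)
phase 2: p=0.3805, T=0.609, ωT=2.087408, cosh=4.093999, sinh=3.969991; start (x,ẋ)=(0.025135, -0.036456) → end (x,ẋ)=(-1.116589, -4.984895)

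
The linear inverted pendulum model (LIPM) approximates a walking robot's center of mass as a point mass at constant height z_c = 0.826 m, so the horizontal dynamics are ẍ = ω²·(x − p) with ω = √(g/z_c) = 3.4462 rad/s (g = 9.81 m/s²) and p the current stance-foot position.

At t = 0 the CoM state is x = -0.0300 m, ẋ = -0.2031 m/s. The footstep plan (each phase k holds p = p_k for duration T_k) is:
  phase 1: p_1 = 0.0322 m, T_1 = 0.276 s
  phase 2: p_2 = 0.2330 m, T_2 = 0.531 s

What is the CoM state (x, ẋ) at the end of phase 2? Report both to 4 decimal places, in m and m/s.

x = -1.3864, ẋ = -5.4690

phase 1: p=0.0322, T=0.276, ωT=0.951151, cosh=1.487492, sinh=1.101196; start (x,ẋ)=(-0.030000, -0.203100) → end (x,ẋ)=(-0.125220, -0.538155)
phase 2: p=0.2330, T=0.531, ωT=1.829932, cosh=3.196944, sinh=3.036520; start (x,ẋ)=(-0.125220, -0.538155) → end (x,ẋ)=(-1.386390, -5.469033)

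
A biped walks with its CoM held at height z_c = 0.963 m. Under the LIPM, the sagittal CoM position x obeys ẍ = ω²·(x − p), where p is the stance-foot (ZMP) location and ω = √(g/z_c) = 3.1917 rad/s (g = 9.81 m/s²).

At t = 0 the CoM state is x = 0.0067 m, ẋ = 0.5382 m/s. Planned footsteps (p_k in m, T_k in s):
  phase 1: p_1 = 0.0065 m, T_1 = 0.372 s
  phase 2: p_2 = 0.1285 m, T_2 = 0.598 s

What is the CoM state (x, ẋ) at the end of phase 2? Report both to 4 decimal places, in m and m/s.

phase 1: p=0.0065, T=0.372, ωT=1.187312, cosh=1.791649, sinh=1.486609; start (x,ẋ)=(0.006700, 0.538200) → end (x,ẋ)=(0.257538, 0.965215)
phase 2: p=0.1285, T=0.598, ωT=1.908637, cosh=3.446085, sinh=3.297803; start (x,ẋ)=(0.257538, 0.965215) → end (x,ẋ)=(1.570476, 4.684410)

x = 1.5705, ẋ = 4.6844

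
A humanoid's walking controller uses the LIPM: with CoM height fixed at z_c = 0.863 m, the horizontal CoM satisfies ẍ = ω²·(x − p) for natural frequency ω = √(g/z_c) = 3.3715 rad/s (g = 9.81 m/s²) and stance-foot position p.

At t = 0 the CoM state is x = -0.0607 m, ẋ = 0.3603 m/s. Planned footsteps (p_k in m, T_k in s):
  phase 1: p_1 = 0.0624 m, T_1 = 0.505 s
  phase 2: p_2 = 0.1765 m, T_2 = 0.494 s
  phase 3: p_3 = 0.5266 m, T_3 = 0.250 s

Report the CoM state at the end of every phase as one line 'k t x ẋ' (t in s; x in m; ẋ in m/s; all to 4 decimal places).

1 0.5050 -0.0031 -0.0796
2 0.9990 -0.3755 -1.7617
3 1.2490 -1.2099 -5.3037

phase 1: p=0.0624, T=0.505, ωT=1.702608, cosh=2.835224, sinh=2.653016; start (x,ẋ)=(-0.060700, 0.360300) → end (x,ẋ)=(-0.003098, -0.079554)
phase 2: p=0.1765, T=0.494, ωT=1.665521, cosh=2.738760, sinh=2.549668; start (x,ẋ)=(-0.003098, -0.079554) → end (x,ẋ)=(-0.375538, -1.761740)
phase 3: p=0.5266, T=0.250, ωT=0.842875, cosh=1.376754, sinh=0.946282; start (x,ẋ)=(-0.375538, -1.761740) → end (x,ẋ)=(-1.209891, -5.303655)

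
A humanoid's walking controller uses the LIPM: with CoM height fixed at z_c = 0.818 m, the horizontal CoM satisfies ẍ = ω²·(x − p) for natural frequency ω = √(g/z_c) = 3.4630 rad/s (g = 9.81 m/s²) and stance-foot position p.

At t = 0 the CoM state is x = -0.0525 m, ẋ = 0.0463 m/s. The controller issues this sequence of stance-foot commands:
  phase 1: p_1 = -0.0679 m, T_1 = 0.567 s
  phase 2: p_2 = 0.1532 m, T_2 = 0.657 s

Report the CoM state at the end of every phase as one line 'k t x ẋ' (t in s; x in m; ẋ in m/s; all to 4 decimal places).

phase 1: p=-0.0679, T=0.567, ωT=1.963521, cosh=3.632366, sinh=3.492002; start (x,ẋ)=(-0.052500, 0.046300) → end (x,ẋ)=(0.034726, 0.354408)
phase 2: p=0.1532, T=0.657, ωT=2.275191, cosh=4.916277, sinh=4.813500; start (x,ẋ)=(0.034726, 0.354408) → end (x,ẋ)=(0.063369, -0.232491)

1 0.5670 0.0347 0.3544
2 1.2240 0.0634 -0.2325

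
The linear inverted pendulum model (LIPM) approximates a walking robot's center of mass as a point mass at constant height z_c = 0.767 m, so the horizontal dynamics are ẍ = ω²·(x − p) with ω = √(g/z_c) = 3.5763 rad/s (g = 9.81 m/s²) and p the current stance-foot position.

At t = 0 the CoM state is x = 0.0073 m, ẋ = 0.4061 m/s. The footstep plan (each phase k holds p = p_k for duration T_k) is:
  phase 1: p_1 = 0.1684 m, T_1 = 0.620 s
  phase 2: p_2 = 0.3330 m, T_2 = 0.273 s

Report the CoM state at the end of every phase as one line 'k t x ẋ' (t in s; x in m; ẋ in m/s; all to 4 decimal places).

phase 1: p=0.1684, T=0.620, ωT=2.217306, cosh=4.645731, sinh=4.536829; start (x,ẋ)=(0.007300, 0.406100) → end (x,ẋ)=(-0.064856, -0.727226)
phase 2: p=0.3330, T=0.273, ωT=0.976330, cosh=1.515693, sinh=1.139002; start (x,ẋ)=(-0.064856, -0.727226) → end (x,ẋ)=(-0.501639, -2.722884)

1 0.6200 -0.0649 -0.7272
2 0.8930 -0.5016 -2.7229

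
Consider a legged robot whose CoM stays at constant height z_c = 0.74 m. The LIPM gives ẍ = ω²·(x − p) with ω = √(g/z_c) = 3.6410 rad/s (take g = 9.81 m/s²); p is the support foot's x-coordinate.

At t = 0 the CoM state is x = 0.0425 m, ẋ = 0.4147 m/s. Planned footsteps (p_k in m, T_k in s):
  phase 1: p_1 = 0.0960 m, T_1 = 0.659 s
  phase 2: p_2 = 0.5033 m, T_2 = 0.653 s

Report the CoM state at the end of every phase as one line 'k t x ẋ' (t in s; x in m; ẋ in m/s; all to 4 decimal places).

1 0.6590 0.4211 1.2390
2 1.3120 1.8746 5.1356

phase 1: p=0.0960, T=0.659, ωT=2.399419, cosh=5.553772, sinh=5.463002; start (x,ẋ)=(0.042500, 0.414700) → end (x,ẋ)=(0.421094, 1.238992)
phase 2: p=0.5033, T=0.653, ωT=2.377573, cosh=5.435743, sinh=5.342968; start (x,ẋ)=(0.421094, 1.238992) → end (x,ẋ)=(1.874603, 5.135633)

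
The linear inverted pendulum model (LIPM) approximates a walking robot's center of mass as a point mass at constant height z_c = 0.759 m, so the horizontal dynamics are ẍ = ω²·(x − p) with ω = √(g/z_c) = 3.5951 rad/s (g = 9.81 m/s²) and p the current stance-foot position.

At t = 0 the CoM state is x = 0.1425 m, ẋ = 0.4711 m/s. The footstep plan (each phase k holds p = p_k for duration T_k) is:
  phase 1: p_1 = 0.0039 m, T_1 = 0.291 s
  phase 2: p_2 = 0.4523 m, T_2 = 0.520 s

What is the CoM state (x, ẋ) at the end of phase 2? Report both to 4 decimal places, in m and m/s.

phase 1: p=0.0039, T=0.291, ωT=1.046174, cosh=1.599009, sinh=1.247730; start (x,ẋ)=(0.142500, 0.471100) → end (x,ẋ)=(0.389025, 1.375013)
phase 2: p=0.4523, T=0.520, ωT=1.869452, cosh=3.319475, sinh=3.165267; start (x,ẋ)=(0.389025, 1.375013) → end (x,ẋ)=(1.452874, 3.844281)

x = 1.4529, ẋ = 3.8443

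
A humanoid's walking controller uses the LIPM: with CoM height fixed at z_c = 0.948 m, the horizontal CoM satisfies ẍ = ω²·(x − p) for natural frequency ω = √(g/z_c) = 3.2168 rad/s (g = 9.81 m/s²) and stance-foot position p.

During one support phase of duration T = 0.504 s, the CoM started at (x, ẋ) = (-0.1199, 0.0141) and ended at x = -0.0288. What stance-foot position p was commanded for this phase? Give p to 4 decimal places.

ωT = 3.2168·0.504 = 1.621267; cosh(ωT) = 2.628573, sinh(ωT) = 2.430925
x(T) = p + (x₀−p)·cosh(ωT) + (ẋ₀/ω)·sinh(ωT) ⇒ p·(1 − cosh) = x(T) − x₀·cosh − (ẋ₀/ω)·sinh
numerator   = -0.0288 − (-0.1199)·2.628573 − (0.0141/3.2168)·2.430925 = 0.275711
denominator = 1 − 2.628573 = -1.628573
p = 0.275711 / -1.628573 = -0.1693

p = -0.1693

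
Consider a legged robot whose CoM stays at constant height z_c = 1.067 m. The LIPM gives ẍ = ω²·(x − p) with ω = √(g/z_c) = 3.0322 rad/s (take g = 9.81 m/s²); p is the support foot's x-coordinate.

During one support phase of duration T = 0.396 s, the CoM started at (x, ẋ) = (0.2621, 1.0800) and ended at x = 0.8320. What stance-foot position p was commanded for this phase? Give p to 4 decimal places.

ωT = 3.0322·0.396 = 1.200751; cosh(ωT) = 1.811790, sinh(ωT) = 1.510822
x(T) = p + (x₀−p)·cosh(ωT) + (ẋ₀/ω)·sinh(ωT) ⇒ p·(1 − cosh) = x(T) − x₀·cosh − (ẋ₀/ω)·sinh
numerator   = 0.8320 − (0.2621)·1.811790 − (1.0800/3.0322)·1.510822 = -0.180990
denominator = 1 − 1.811790 = -0.811790
p = -0.180990 / -0.811790 = 0.2230

p = 0.2230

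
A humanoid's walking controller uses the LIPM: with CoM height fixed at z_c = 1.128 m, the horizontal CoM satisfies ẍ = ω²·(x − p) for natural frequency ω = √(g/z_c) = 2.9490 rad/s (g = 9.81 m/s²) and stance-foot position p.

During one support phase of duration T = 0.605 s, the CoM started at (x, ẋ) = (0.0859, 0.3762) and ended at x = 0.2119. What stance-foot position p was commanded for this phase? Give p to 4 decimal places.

ωT = 2.9490·0.605 = 1.784145; cosh(ωT) = 3.061214, sinh(ωT) = 2.893273
x(T) = p + (x₀−p)·cosh(ωT) + (ẋ₀/ω)·sinh(ωT) ⇒ p·(1 − cosh) = x(T) − x₀·cosh − (ẋ₀/ω)·sinh
numerator   = 0.2119 − (0.0859)·3.061214 − (0.3762/2.9490)·2.893273 = -0.420149
denominator = 1 − 3.061214 = -2.061214
p = -0.420149 / -2.061214 = 0.2038

p = 0.2038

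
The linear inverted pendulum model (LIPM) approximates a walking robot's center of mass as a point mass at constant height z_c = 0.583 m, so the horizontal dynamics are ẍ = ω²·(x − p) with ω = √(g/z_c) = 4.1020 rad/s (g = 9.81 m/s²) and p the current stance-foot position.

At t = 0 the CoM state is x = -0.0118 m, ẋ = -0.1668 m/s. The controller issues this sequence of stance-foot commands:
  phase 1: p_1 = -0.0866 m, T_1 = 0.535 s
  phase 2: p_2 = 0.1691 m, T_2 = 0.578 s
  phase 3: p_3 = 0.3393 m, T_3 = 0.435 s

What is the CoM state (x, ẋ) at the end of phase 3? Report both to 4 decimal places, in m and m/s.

phase 1: p=-0.0866, T=0.535, ωT=2.194570, cosh=4.543773, sinh=4.432367; start (x,ẋ)=(-0.011800, -0.166800) → end (x,ẋ)=(0.073041, 0.602080)
phase 2: p=0.1691, T=0.578, ωT=2.370956, cosh=5.400508, sinh=5.307116; start (x,ẋ)=(0.073041, 0.602080) → end (x,ẋ)=(0.429294, 1.160343)
phase 3: p=0.3393, T=0.435, ωT=1.784370, cosh=3.061865, sinh=2.893962; start (x,ẋ)=(0.429294, 1.160343) → end (x,ẋ)=(1.433470, 4.621128)

x = 1.4335, ẋ = 4.6211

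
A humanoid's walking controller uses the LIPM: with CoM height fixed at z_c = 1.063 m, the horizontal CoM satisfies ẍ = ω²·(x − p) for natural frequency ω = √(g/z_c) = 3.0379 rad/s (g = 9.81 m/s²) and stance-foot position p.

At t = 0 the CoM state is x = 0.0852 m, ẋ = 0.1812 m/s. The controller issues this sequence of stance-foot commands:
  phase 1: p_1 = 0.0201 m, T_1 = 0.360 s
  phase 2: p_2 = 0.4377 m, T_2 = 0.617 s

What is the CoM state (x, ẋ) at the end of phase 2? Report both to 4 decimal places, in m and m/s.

x = 0.2585, ẋ = -0.3507

phase 1: p=0.0201, T=0.360, ωT=1.093644, cosh=1.660063, sinh=1.325069; start (x,ẋ)=(0.085200, 0.181200) → end (x,ẋ)=(0.207206, 0.562859)
phase 2: p=0.4377, T=0.617, ωT=1.874384, cosh=3.335127, sinh=3.181678; start (x,ẋ)=(0.207206, 0.562859) → end (x,ẋ)=(0.258470, -0.350664)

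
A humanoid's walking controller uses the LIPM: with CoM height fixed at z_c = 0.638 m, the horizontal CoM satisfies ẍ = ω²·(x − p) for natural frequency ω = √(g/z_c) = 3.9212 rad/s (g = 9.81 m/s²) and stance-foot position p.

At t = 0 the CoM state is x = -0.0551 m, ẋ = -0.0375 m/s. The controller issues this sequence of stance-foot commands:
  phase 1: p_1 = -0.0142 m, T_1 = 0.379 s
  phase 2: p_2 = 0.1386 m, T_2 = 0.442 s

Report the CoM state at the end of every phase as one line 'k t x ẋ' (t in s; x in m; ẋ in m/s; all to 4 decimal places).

phase 1: p=-0.0142, T=0.379, ωT=1.486135, cosh=2.323112, sinh=2.096866; start (x,ẋ)=(-0.055100, -0.037500) → end (x,ẋ)=(-0.129268, -0.423406)
phase 2: p=0.1386, T=0.442, ωT=1.733170, cosh=2.917644, sinh=2.740921; start (x,ẋ)=(-0.129268, -0.423406) → end (x,ẋ)=(-0.938906, -4.114318)

1 0.3790 -0.1293 -0.4234
2 0.8210 -0.9389 -4.1143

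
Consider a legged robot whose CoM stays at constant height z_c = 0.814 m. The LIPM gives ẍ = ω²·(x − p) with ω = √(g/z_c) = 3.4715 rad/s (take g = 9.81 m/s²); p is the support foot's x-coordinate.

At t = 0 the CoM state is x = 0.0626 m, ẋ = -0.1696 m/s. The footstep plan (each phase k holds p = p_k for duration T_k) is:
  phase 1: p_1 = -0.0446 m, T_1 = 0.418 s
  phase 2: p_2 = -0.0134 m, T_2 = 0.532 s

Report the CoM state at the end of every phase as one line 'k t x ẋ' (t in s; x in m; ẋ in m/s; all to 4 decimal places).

1 0.4180 0.0982 0.3687
2 0.9500 0.6774 2.3953

phase 1: p=-0.0446, T=0.418, ωT=1.451087, cosh=2.251033, sinh=2.016718; start (x,ẋ)=(0.062600, -0.169600) → end (x,ẋ)=(0.098184, 0.368736)
phase 2: p=-0.0134, T=0.532, ωT=1.846838, cosh=3.248738, sinh=3.091003; start (x,ẋ)=(0.098184, 0.368736) → end (x,ẋ)=(0.677428, 2.395270)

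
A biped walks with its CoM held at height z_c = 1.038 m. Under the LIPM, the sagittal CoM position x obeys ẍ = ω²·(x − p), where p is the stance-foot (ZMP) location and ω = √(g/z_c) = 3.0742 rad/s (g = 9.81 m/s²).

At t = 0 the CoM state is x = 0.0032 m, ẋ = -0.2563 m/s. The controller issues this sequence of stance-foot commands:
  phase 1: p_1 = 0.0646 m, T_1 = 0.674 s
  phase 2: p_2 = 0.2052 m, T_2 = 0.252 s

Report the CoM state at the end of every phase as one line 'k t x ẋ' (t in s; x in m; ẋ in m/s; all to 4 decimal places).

1 0.6740 -0.5088 -1.7713
2 0.9260 -1.2264 -4.2057

phase 1: p=0.0646, T=0.674, ωT=2.072011, cosh=4.033353, sinh=3.907421; start (x,ẋ)=(0.003200, -0.256300) → end (x,ẋ)=(-0.508815, -1.771297)
phase 2: p=0.2052, T=0.252, ωT=0.774698, cosh=1.315390, sinh=0.854547; start (x,ẋ)=(-0.508815, -1.771297) → end (x,ẋ)=(-1.226382, -4.205699)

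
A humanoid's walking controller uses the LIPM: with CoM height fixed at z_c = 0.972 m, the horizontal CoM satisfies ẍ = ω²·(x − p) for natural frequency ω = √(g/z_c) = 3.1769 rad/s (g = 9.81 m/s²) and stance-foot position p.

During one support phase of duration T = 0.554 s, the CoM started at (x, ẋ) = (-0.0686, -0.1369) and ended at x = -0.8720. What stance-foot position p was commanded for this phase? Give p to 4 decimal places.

p = 0.2737

ωT = 3.1769·0.554 = 1.760003; cosh(ωT) = 2.992248, sinh(ωT) = 2.820204
x(T) = p + (x₀−p)·cosh(ωT) + (ẋ₀/ω)·sinh(ωT) ⇒ p·(1 − cosh) = x(T) − x₀·cosh − (ẋ₀/ω)·sinh
numerator   = -0.8720 − (-0.0686)·2.992248 − (-0.1369/3.1769)·2.820204 = -0.545203
denominator = 1 − 2.992248 = -1.992248
p = -0.545203 / -1.992248 = 0.2737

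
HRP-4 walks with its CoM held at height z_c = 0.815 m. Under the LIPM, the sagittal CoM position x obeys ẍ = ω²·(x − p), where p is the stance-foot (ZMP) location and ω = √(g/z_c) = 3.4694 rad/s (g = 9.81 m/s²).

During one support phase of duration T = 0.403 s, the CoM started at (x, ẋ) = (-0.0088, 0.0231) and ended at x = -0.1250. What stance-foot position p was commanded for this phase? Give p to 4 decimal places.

p = 0.1035

ωT = 3.4694·0.403 = 1.398168; cosh(ωT) = 2.147414, sinh(ωT) = 1.900365
x(T) = p + (x₀−p)·cosh(ωT) + (ẋ₀/ω)·sinh(ωT) ⇒ p·(1 − cosh) = x(T) − x₀·cosh − (ẋ₀/ω)·sinh
numerator   = -0.1250 − (-0.0088)·2.147414 − (0.0231/3.4694)·1.900365 = -0.118756
denominator = 1 − 2.147414 = -1.147414
p = -0.118756 / -1.147414 = 0.1035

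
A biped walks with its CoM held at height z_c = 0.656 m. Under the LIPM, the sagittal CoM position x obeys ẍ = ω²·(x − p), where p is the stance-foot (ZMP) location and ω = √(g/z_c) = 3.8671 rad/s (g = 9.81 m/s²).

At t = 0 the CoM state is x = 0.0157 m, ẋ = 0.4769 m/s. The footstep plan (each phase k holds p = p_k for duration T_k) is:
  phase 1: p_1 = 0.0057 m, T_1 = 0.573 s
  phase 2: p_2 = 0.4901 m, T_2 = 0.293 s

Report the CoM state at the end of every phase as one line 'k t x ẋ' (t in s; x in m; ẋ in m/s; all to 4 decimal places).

1 0.5730 0.6107 2.3876
2 0.8660 1.5560 4.7406

phase 1: p=0.0057, T=0.573, ωT=2.215848, cosh=4.639122, sinh=4.530062; start (x,ẋ)=(0.015700, 0.476900) → end (x,ẋ)=(0.610749, 2.387580)
phase 2: p=0.4901, T=0.293, ωT=1.133060, cosh=1.713595, sinh=1.391549; start (x,ẋ)=(0.610749, 2.387580) → end (x,ẋ)=(1.555998, 4.740590)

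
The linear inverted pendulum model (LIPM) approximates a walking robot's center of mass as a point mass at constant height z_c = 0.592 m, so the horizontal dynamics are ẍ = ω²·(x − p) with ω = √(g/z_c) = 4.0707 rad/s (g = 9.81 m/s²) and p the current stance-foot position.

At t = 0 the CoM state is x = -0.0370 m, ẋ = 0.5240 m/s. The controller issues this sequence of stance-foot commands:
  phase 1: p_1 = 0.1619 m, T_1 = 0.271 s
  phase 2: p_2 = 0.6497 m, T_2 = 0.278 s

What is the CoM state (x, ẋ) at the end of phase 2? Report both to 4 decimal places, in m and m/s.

phase 1: p=0.1619, T=0.271, ωT=1.103160, cosh=1.672747, sinh=1.340926; start (x,ẋ)=(-0.037000, 0.524000) → end (x,ẋ)=(0.001801, -0.209178)
phase 2: p=0.6497, T=0.278, ωT=1.131655, cosh=1.711641, sinh=1.389142; start (x,ẋ)=(0.001801, -0.209178) → end (x,ẋ)=(-0.530653, -4.021763)

x = -0.5307, ẋ = -4.0218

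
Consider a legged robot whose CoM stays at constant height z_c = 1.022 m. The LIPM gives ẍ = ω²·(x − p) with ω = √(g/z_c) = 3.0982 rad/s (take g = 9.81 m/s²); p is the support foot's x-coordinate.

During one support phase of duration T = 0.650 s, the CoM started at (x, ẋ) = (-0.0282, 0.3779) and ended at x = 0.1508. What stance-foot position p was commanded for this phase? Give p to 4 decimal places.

p = 0.0677

ωT = 3.0982·0.650 = 2.013830; cosh(ωT) = 3.812717, sinh(ωT) = 3.679240
x(T) = p + (x₀−p)·cosh(ωT) + (ẋ₀/ω)·sinh(ωT) ⇒ p·(1 − cosh) = x(T) − x₀·cosh − (ẋ₀/ω)·sinh
numerator   = 0.1508 − (-0.0282)·3.812717 − (0.3779/3.0982)·3.679240 = -0.190453
denominator = 1 − 3.812717 = -2.812717
p = -0.190453 / -2.812717 = 0.0677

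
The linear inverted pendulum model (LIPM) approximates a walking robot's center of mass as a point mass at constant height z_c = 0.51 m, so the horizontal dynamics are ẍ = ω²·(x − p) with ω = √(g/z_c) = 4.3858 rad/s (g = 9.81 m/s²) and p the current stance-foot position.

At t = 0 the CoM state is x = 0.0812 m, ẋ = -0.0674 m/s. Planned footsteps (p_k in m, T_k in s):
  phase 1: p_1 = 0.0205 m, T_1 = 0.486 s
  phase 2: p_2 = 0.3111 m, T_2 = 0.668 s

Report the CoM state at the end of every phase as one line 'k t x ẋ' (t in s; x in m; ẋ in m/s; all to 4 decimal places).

phase 1: p=0.0205, T=0.486, ωT=2.131499, cosh=4.273074, sinh=4.154415; start (x,ẋ)=(0.081200, -0.067400) → end (x,ẋ)=(0.216031, 0.817975)
phase 2: p=0.3111, T=0.668, ωT=2.929714, cosh=9.387847, sinh=9.334435; start (x,ẋ)=(0.216031, 0.817975) → end (x,ẋ)=(1.159533, 3.787017)

1 0.4860 0.2160 0.8180
2 1.1540 1.1595 3.7870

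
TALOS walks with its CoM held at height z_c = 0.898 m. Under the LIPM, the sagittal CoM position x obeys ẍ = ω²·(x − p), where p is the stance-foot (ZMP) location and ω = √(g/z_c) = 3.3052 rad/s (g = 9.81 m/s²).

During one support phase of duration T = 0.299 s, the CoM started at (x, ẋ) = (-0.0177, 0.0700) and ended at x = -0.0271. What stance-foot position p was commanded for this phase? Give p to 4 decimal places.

ωT = 3.3052·0.299 = 0.988255; cosh(ωT) = 1.529384, sinh(ωT) = 1.157158
x(T) = p + (x₀−p)·cosh(ωT) + (ẋ₀/ω)·sinh(ωT) ⇒ p·(1 − cosh) = x(T) − x₀·cosh − (ẋ₀/ω)·sinh
numerator   = -0.0271 − (-0.0177)·1.529384 − (0.0700/3.3052)·1.157158 = -0.024537
denominator = 1 − 1.529384 = -0.529384
p = -0.024537 / -0.529384 = 0.0464

p = 0.0464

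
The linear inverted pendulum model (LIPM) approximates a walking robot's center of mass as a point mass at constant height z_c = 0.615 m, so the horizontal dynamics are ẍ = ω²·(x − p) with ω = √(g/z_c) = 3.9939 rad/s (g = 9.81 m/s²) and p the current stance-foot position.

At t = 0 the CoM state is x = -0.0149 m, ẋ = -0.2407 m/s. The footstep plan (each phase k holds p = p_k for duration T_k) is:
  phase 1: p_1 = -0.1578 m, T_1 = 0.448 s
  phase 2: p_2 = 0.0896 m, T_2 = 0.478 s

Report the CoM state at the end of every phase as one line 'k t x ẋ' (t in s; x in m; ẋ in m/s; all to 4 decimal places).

1 0.4480 0.1065 0.9198
2 0.9260 0.9076 3.3933

phase 1: p=-0.1578, T=0.448, ωT=1.789267, cosh=3.076074, sinh=2.908991; start (x,ẋ)=(-0.014900, -0.240700) → end (x,ẋ)=(0.106455, 0.919833)
phase 2: p=0.0896, T=0.478, ωT=1.909084, cosh=3.447562, sinh=3.299346; start (x,ẋ)=(0.106455, 0.919833) → end (x,ẋ)=(0.907579, 3.393283)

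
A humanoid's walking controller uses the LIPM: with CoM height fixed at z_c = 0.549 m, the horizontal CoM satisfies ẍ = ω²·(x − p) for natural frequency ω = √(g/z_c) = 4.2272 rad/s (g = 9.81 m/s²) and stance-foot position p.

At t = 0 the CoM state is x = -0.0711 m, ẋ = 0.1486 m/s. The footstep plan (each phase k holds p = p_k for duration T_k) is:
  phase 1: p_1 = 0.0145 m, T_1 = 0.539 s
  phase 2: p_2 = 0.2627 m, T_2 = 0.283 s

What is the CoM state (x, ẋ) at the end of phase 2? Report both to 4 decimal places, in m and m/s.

x = -1.0017, ẋ = -5.0117

phase 1: p=0.0145, T=0.539, ωT=2.278461, cosh=4.932043, sinh=4.829601; start (x,ẋ)=(-0.071100, 0.148600) → end (x,ẋ)=(-0.237906, -1.014681)
phase 2: p=0.2627, T=0.283, ωT=1.196298, cosh=1.805079, sinh=1.502768; start (x,ẋ)=(-0.237906, -1.014681) → end (x,ẋ)=(-1.001653, -5.011683)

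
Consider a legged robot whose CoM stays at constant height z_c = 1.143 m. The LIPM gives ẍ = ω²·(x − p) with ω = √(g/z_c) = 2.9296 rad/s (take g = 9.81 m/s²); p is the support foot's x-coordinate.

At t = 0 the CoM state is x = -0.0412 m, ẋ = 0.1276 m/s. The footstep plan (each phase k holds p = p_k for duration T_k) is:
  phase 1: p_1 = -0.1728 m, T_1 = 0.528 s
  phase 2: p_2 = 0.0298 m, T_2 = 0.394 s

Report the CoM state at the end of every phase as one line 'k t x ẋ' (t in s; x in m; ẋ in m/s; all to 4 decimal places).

phase 1: p=-0.1728, T=0.528, ωT=1.546829, cosh=2.454737, sinh=2.241815; start (x,ẋ)=(-0.041200, 0.127600) → end (x,ẋ)=(0.247887, 1.177524)
phase 2: p=0.0298, T=0.394, ωT=1.154262, cosh=1.743487, sinh=1.428197; start (x,ẋ)=(0.247887, 1.177524) → end (x,ẋ)=(0.984081, 2.965481)

1 0.5280 0.2479 1.1775
2 0.9220 0.9841 2.9655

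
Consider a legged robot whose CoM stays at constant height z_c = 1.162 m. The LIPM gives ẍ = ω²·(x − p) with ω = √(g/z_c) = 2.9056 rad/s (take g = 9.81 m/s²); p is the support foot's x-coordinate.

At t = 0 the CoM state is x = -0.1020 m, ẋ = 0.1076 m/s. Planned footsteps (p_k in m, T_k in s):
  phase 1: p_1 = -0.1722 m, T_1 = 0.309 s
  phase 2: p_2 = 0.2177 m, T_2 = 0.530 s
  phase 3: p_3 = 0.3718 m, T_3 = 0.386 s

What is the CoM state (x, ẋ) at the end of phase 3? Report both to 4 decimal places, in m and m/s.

x = -0.8102, ẋ = -3.2121

phase 1: p=-0.1722, T=0.309, ωT=0.897830, cosh=1.430863, sinh=1.023410; start (x,ẋ)=(-0.102000, 0.107600) → end (x,ẋ)=(-0.033855, 0.362709)
phase 2: p=0.2177, T=0.530, ωT=1.539968, cosh=2.439414, sinh=2.225027; start (x,ẋ)=(-0.033855, 0.362709) → end (x,ẋ)=(-0.118194, -0.741512)
phase 3: p=0.3718, T=0.386, ωT=1.121562, cosh=1.697707, sinh=1.371937; start (x,ẋ)=(-0.118194, -0.741512) → end (x,ẋ)=(-0.810186, -3.212132)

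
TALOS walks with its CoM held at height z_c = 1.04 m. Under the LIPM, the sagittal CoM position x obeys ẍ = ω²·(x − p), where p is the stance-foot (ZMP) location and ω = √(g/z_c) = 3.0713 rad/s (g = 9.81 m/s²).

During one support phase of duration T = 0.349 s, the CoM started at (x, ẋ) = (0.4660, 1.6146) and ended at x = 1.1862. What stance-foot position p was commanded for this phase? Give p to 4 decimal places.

p = 0.3988

ωT = 3.0713·0.349 = 1.071884; cosh(ωT) = 1.631620, sinh(ωT) = 1.289257
x(T) = p + (x₀−p)·cosh(ωT) + (ẋ₀/ω)·sinh(ωT) ⇒ p·(1 − cosh) = x(T) − x₀·cosh − (ẋ₀/ω)·sinh
numerator   = 1.1862 − (0.4660)·1.631620 − (1.6146/3.0713)·1.289257 = -0.251904
denominator = 1 − 1.631620 = -0.631620
p = -0.251904 / -0.631620 = 0.3988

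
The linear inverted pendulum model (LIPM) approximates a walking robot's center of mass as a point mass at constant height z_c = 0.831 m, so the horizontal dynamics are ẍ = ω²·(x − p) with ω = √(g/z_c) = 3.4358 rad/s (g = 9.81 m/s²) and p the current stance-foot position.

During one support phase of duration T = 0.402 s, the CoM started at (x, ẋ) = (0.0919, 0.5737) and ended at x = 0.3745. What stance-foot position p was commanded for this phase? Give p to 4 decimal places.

ωT = 3.4358·0.402 = 1.381192; cosh(ωT) = 2.115460, sinh(ωT) = 1.864181
x(T) = p + (x₀−p)·cosh(ωT) + (ẋ₀/ω)·sinh(ωT) ⇒ p·(1 − cosh) = x(T) − x₀·cosh − (ẋ₀/ω)·sinh
numerator   = 0.3745 − (0.0919)·2.115460 − (0.5737/3.4358)·1.864181 = -0.131186
denominator = 1 − 2.115460 = -1.115460
p = -0.131186 / -1.115460 = 0.1176

p = 0.1176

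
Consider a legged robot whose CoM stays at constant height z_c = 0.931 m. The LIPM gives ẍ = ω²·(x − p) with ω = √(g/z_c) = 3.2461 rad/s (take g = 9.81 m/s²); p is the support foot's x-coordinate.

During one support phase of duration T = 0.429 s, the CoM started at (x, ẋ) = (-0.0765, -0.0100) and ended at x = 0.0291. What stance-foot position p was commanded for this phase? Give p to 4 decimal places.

ωT = 3.2461·0.429 = 1.392577; cosh(ωT) = 2.136822, sinh(ωT) = 1.888387
x(T) = p + (x₀−p)·cosh(ωT) + (ẋ₀/ω)·sinh(ωT) ⇒ p·(1 − cosh) = x(T) − x₀·cosh − (ẋ₀/ω)·sinh
numerator   = 0.0291 − (-0.0765)·2.136822 − (-0.0100/3.2461)·1.888387 = 0.198384
denominator = 1 − 2.136822 = -1.136822
p = 0.198384 / -1.136822 = -0.1745

p = -0.1745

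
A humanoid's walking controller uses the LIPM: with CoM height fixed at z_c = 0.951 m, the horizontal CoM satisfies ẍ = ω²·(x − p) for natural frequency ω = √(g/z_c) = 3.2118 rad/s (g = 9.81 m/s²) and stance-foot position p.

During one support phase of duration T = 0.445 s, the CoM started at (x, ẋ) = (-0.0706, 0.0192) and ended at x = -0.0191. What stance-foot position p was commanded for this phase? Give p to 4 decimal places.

ωT = 3.2118·0.445 = 1.429251; cosh(ωT) = 2.207529, sinh(ωT) = 1.968041
x(T) = p + (x₀−p)·cosh(ωT) + (ẋ₀/ω)·sinh(ωT) ⇒ p·(1 − cosh) = x(T) − x₀·cosh − (ẋ₀/ω)·sinh
numerator   = -0.0191 − (-0.0706)·2.207529 − (0.0192/3.2118)·1.968041 = 0.124987
denominator = 1 − 2.207529 = -1.207529
p = 0.124987 / -1.207529 = -0.1035

p = -0.1035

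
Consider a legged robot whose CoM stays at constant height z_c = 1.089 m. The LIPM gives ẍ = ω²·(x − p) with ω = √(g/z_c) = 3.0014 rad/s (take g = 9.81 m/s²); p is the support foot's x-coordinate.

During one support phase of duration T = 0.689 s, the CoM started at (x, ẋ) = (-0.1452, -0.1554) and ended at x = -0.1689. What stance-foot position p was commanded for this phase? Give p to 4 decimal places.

p = -0.2041

ωT = 3.0014·0.689 = 2.067965; cosh(ωT) = 4.017576, sinh(ωT) = 3.891133
x(T) = p + (x₀−p)·cosh(ωT) + (ẋ₀/ω)·sinh(ωT) ⇒ p·(1 − cosh) = x(T) − x₀·cosh − (ẋ₀/ω)·sinh
numerator   = -0.1689 − (-0.1452)·4.017576 − (-0.1554/3.0014)·3.891133 = 0.615919
denominator = 1 − 4.017576 = -3.017576
p = 0.615919 / -3.017576 = -0.2041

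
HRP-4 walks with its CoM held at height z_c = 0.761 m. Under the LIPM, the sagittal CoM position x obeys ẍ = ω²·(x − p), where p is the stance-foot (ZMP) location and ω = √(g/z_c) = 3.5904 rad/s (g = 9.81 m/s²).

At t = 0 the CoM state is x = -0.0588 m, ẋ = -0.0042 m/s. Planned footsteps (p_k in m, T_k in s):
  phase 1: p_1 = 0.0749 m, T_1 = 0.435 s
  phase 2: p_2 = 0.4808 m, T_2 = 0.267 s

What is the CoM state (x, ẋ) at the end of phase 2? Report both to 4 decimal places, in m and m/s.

x = -0.9702, ẋ = -4.6125

phase 1: p=0.0749, T=0.435, ωT=1.561824, cosh=2.488631, sinh=2.278878; start (x,ẋ)=(-0.058800, -0.004200) → end (x,ẋ)=(-0.260496, -1.104397)
phase 2: p=0.4808, T=0.267, ωT=0.958637, cosh=1.495777, sinh=1.112362; start (x,ẋ)=(-0.260496, -1.104397) → end (x,ẋ)=(-0.970172, -4.612536)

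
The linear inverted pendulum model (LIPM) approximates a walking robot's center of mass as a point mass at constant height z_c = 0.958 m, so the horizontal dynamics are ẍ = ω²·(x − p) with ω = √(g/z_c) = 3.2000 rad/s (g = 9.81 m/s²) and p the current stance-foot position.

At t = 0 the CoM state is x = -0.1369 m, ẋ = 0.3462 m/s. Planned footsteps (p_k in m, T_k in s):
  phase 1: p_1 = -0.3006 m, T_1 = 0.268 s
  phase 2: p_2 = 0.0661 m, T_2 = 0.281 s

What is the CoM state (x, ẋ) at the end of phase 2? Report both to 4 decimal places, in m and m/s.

x = 0.3333, ẋ = 1.3019

phase 1: p=-0.3006, T=0.268, ωT=0.857600, cosh=1.390837, sinh=0.966659; start (x,ẋ)=(-0.136900, 0.346200) → end (x,ẋ)=(0.031660, 0.987882)
phase 2: p=0.0661, T=0.281, ωT=0.899200, cosh=1.432266, sinh=1.025371; start (x,ẋ)=(0.031660, 0.987882) → end (x,ẋ)=(0.333319, 1.301907)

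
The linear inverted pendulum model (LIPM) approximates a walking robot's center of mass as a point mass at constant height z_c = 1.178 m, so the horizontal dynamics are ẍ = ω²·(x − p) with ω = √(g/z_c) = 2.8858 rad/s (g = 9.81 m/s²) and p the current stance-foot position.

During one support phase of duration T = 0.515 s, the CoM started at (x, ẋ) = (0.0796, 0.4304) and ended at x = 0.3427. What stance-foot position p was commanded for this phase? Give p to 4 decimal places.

p = 0.1171

ωT = 2.8858·0.515 = 1.486187; cosh(ωT) = 2.323221, sinh(ωT) = 2.096988
x(T) = p + (x₀−p)·cosh(ωT) + (ẋ₀/ω)·sinh(ωT) ⇒ p·(1 − cosh) = x(T) − x₀·cosh − (ẋ₀/ω)·sinh
numerator   = 0.3427 − (0.0796)·2.323221 − (0.4304/2.8858)·2.096988 = -0.154982
denominator = 1 − 2.323221 = -1.323221
p = -0.154982 / -1.323221 = 0.1171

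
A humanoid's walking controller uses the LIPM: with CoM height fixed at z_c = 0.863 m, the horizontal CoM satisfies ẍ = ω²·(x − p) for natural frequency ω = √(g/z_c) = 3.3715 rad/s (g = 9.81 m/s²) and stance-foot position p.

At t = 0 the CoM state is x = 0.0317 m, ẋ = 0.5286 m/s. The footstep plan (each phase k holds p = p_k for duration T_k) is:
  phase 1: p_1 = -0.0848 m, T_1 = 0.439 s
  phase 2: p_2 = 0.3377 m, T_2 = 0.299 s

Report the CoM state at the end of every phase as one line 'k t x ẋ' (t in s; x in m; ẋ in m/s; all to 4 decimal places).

phase 1: p=-0.0848, T=0.439, ωT=1.480089, cosh=2.310476, sinh=2.082858; start (x,ẋ)=(0.031700, 0.528600) → end (x,ẋ)=(0.510931, 2.039422)
phase 2: p=0.3377, T=0.299, ωT=1.008079, cosh=1.552625, sinh=1.187705; start (x,ẋ)=(0.510931, 2.039422) → end (x,ẋ)=(1.325107, 3.860135)

1 0.4390 0.5109 2.0394
2 0.7380 1.3251 3.8601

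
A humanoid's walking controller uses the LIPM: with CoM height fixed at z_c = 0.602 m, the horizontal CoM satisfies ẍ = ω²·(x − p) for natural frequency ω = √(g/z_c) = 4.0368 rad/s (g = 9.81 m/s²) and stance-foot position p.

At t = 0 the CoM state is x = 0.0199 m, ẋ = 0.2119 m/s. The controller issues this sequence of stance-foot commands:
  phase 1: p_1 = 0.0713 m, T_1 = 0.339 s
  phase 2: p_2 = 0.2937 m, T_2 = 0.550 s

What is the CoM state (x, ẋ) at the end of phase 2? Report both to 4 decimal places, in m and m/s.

x = -0.7242, ẋ = -3.9998

phase 1: p=0.0713, T=0.339, ωT=1.368475, cosh=2.091925, sinh=1.837430; start (x,ẋ)=(0.019900, 0.211900) → end (x,ẋ)=(0.060226, 0.062028)
phase 2: p=0.2937, T=0.550, ωT=2.220240, cosh=4.659062, sinh=4.550479; start (x,ẋ)=(0.060226, 0.062028) → end (x,ẋ)=(-0.724151, -3.999788)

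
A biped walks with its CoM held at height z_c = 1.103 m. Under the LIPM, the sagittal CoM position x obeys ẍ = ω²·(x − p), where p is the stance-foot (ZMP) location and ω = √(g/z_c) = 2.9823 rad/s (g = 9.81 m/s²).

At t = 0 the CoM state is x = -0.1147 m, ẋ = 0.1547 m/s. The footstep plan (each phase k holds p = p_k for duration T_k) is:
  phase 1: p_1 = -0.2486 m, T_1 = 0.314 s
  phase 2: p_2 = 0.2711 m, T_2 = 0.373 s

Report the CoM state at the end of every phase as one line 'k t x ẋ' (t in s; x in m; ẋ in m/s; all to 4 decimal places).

1 0.3140 0.0044 0.6587
2 0.6870 0.1213 0.0312

phase 1: p=-0.2486, T=0.314, ωT=0.936442, cosh=1.471455, sinh=1.079435; start (x,ẋ)=(-0.114700, 0.154700) → end (x,ẋ)=(0.004421, 0.658685)
phase 2: p=0.2711, T=0.373, ωT=1.112398, cosh=1.685206, sinh=1.356437; start (x,ẋ)=(0.004421, 0.658685) → end (x,ẋ)=(0.121280, 0.031223)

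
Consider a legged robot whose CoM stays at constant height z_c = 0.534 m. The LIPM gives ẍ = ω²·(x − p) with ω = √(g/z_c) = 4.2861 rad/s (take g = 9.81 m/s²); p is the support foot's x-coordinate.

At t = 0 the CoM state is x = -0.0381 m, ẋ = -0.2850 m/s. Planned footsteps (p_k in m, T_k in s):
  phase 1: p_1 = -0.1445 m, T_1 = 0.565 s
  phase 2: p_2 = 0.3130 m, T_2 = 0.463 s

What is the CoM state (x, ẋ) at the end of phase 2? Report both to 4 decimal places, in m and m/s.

phase 1: p=-0.1445, T=0.565, ωT=2.421647, cosh=5.676583, sinh=5.587808; start (x,ẋ)=(-0.038100, -0.285000) → end (x,ẋ)=(0.087933, 0.930443)
phase 2: p=0.3130, T=0.463, ωT=1.984464, cosh=3.706302, sinh=3.568847; start (x,ẋ)=(0.087933, 0.930443) → end (x,ẋ)=(0.253572, 0.005776)

x = 0.2536, ẋ = 0.0058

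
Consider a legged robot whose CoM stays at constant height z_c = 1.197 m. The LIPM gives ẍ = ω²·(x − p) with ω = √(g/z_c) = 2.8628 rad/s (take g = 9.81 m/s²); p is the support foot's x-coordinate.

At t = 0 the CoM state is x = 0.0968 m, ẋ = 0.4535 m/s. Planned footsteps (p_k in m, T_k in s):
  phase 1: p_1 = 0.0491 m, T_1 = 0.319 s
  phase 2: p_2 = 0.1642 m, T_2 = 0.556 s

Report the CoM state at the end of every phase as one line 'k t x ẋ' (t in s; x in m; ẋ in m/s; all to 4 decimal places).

1 0.3190 0.2837 0.7989
2 0.8750 1.1270 2.8492

phase 1: p=0.0491, T=0.319, ωT=0.913233, cosh=1.446796, sinh=1.045571; start (x,ẋ)=(0.096800, 0.453500) → end (x,ẋ)=(0.283743, 0.798901)
phase 2: p=0.1642, T=0.556, ωT=1.591717, cosh=2.557875, sinh=2.354300; start (x,ẋ)=(0.283743, 0.798901) → end (x,ẋ)=(1.126972, 2.849192)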